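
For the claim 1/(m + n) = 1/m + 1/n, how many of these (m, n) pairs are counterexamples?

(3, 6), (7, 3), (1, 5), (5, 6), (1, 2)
5

Testing each pair:
(3, 6): LHS = 1/9, RHS = 1/2 → counterexample
(7, 3): LHS = 1/10, RHS = 10/21 → counterexample
(1, 5): LHS = 1/6, RHS = 6/5 → counterexample
(5, 6): LHS = 1/11, RHS = 11/30 → counterexample
(1, 2): LHS = 1/3, RHS = 3/2 → counterexample

That makes 5 counterexamples.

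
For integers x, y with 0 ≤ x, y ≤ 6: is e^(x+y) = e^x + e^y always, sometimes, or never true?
Never true

The claim fails for every pair in the range. For instance at (x, y) = (0, 5): LHS = e^5 ≈ 148.4, RHS = 1 + e^5 ≈ 149.4.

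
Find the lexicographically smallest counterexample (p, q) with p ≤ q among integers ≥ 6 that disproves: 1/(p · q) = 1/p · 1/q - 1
(p, q) = (6, 6)

Substituting (6, 6) into the claim:
LHS = 1/(6 · 6) = 1/36
RHS = 1/6 · 1/6 - 1 = -35/36

Since LHS ≠ RHS, this pair disproves the claim, and no lexicographically smaller pair (p ≤ q, integers ≥ 6) does.

For instance (9, 11) is also a counterexample (LHS = 1/99, RHS = -98/99), but it's lexicographically larger.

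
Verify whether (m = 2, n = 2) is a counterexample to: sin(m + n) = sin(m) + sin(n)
Yes

Substituting m = 2, n = 2:
LHS = sin(2 + 2) = sin(4) ≈ -0.7568
RHS = sin(2) + sin(2) = 2·sin(2) ≈ 1.819

Since LHS ≠ RHS, this pair disproves the claim.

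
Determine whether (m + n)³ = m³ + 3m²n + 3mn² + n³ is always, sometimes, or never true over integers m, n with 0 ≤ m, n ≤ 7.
Always true

The identity holds for every pair in the range. For instance at (m, n) = (3, 2): both sides equal 125.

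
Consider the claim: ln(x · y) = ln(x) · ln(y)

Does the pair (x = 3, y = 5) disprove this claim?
Yes

Substituting x = 3, y = 5:
LHS = ln(3 · 5) = ln(15) ≈ 2.708
RHS = ln(3) · ln(5) ≈ 1.768

Since LHS ≠ RHS, this pair disproves the claim.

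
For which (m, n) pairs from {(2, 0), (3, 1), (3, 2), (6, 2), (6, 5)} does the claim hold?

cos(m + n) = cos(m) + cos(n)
Testing each pair:
(2, 0): LHS = cos(2) ≈ -0.4161, RHS = cos(2) + 1 ≈ 0.5839 → fails
(3, 1): LHS = cos(4) ≈ -0.6536, RHS = cos(3) + cos(1) ≈ -0.4497 → fails
(3, 2): LHS = cos(5) ≈ 0.2837, RHS = cos(3) + cos(2) ≈ -1.406 → fails
(6, 2): LHS = cos(8) ≈ -0.1455, RHS = cos(2) + cos(6) ≈ 0.544 → fails
(6, 5): LHS = cos(11) ≈ 0.004426, RHS = cos(5) + cos(6) ≈ 1.244 → fails

No pair satisfies the claim.

Answer: None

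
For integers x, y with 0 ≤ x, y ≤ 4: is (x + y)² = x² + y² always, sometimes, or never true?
It holds at (x, y) = (0, 1) (both sides equal 1), but fails at (x, y) = (2, 4) (LHS = 36, RHS = 20).

Answer: Sometimes true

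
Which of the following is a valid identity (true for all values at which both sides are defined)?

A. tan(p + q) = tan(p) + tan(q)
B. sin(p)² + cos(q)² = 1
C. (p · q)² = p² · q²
A: fails at (2, 4) — LHS = tan(6) ≈ -0.291, RHS = tan(2) + tan(4) ≈ -1.027.
B: fails at (5, 8) — LHS = cos(8)² + sin(5)² ≈ 0.9407, RHS = 1.
C: holds — e.g. at (1, 4), both sides equal 16.

Answer: C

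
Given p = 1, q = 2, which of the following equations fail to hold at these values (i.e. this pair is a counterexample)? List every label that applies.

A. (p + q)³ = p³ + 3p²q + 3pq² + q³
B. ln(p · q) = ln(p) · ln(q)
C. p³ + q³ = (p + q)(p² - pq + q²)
Evaluating each claim at the given values:
A. LHS = 27, RHS = 27 → holds here (LHS = RHS)
B. LHS = ln(2) ≈ 0.6931, RHS = 0 → fails here (LHS ≠ RHS)
C. LHS = 9, RHS = 9 → holds here (LHS = RHS)

Answer: B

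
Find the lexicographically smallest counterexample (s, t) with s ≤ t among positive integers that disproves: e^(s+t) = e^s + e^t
(s, t) = (1, 1)

Substituting (1, 1) into the claim:
LHS = e^(1+1) = e^2 ≈ 7.389
RHS = e^1 + e^1 = 2·e ≈ 5.437

Since LHS ≠ RHS, this pair disproves the claim, and no lexicographically smaller pair (s ≤ t, positive integers) does.

For instance (5, 7) is also a counterexample (LHS = e^12 ≈ 162754.8, RHS = e^5 + e^7 ≈ 1245), but it's lexicographically larger.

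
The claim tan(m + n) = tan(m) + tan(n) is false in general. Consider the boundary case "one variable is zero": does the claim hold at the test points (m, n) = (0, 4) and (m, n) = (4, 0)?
Yes, holds at both test points

At (0, 4): LHS = tan(4) ≈ 1.158, RHS = tan(4) ≈ 1.158 → equal
At (4, 0): LHS = tan(4) ≈ 1.158, RHS = tan(4) ≈ 1.158 → equal

So the claim does hold at both of these boundary points, even though it is not an identity.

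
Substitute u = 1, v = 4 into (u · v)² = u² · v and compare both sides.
LHS = (1 · 4)² = 16
RHS = 1² · 4 = 4

LHS ≠ RHS, so the equation does not hold here.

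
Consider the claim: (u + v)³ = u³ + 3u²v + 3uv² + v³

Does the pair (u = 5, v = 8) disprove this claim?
No

Substituting u = 5, v = 8:
LHS = (5 + 8)³ = 2197
RHS = 5³ + 3·5²·8 + 3·5·8² + 8³ = 2197

The sides agree, so this pair does not disprove the claim.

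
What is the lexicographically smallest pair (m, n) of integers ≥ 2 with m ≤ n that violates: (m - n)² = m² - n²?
Substituting (2, 3) into the claim:
LHS = (2 - 3)² = 1
RHS = 2² - 3² = -5

Since LHS ≠ RHS, this pair disproves the claim, and no lexicographically smaller pair (m ≤ n, integers ≥ 2) does.

For instance (3, 8) is also a counterexample (LHS = 25, RHS = -55), but it's lexicographically larger.

Answer: (m, n) = (2, 3)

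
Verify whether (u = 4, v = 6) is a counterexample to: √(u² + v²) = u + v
Substituting u = 4, v = 6:
LHS = √(4² + 6²) = 2·√(13) ≈ 7.211
RHS = 4 + 6 = 10

Since LHS ≠ RHS, this pair disproves the claim.

Answer: Yes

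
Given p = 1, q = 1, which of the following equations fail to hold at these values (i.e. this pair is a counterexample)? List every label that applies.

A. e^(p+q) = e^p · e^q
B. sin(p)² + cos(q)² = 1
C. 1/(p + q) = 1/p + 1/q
Evaluating each claim at the given values:
A. LHS = e^2 ≈ 7.389, RHS = e^2 ≈ 7.389 → holds here (LHS = RHS)
B. LHS = cos(1)² + sin(1)² = 1, RHS = 1 → holds here (LHS = RHS)
C. LHS = 1/2, RHS = 2 → fails here (LHS ≠ RHS)

Answer: C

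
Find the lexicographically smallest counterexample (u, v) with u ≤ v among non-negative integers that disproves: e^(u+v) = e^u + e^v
(u, v) = (0, 0)

Substituting (0, 0) into the claim:
LHS = e^(0+0) = 1
RHS = e^0 + e^0 = 2

Since LHS ≠ RHS, this pair disproves the claim, and no lexicographically smaller pair (u ≤ v, non-negative integers) does.

For instance (1, 2) is also a counterexample (LHS = e^3 ≈ 20.09, RHS = e + e^2 ≈ 10.11), but it's lexicographically larger.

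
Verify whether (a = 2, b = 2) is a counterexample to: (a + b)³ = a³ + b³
Substituting a = 2, b = 2:
LHS = (2 + 2)³ = 64
RHS = 2³ + 2³ = 16

Since LHS ≠ RHS, this pair disproves the claim.

Answer: Yes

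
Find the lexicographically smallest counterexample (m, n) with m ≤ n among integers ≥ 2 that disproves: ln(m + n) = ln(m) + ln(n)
(m, n) = (2, 3)

Substituting (2, 3) into the claim:
LHS = ln(2 + 3) = ln(5) ≈ 1.609
RHS = ln(2) + ln(3) ≈ 1.792

Since LHS ≠ RHS, this pair disproves the claim, and no lexicographically smaller pair (m ≤ n, integers ≥ 2) does.

For instance (3, 3) is also a counterexample (LHS = ln(6) ≈ 1.792, RHS = 2·ln(3) ≈ 2.197), but it's lexicographically larger.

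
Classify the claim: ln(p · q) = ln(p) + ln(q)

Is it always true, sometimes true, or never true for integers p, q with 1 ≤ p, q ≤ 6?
Always true

The identity holds for every pair in the range. For instance at (p, q) = (3, 5): both sides equal ln(15) ≈ 2.708.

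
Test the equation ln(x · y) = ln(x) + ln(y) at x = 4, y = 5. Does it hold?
Holds

Substituting x = 4, y = 5:

LHS = ln(4 · 5) = ln(20) ≈ 2.996
RHS = ln(4) + ln(5) ≈ 2.996

LHS = RHS, so the equation holds at this point.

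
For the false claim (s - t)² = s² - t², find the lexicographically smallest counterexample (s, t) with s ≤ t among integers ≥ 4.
(s, t) = (4, 5)

At (4, 4): both sides equal 0, so it holds there.

Substituting (4, 5) into the claim:
LHS = (4 - 5)² = 1
RHS = 4² - 5² = -9

Since LHS ≠ RHS, this pair disproves the claim, and no lexicographically smaller pair (s ≤ t, integers ≥ 4) does.

For instance (6, 8) is also a counterexample (LHS = 4, RHS = -28), but it's lexicographically larger.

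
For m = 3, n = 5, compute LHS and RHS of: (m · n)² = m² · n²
LHS = (3 · 5)² = 225
RHS = 3² · 5² = 225

LHS = RHS: the two sides agree.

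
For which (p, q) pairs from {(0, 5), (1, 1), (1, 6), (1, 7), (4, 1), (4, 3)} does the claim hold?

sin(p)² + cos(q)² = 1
(1, 1)

Testing each pair:
(0, 5): LHS = cos(5)² ≈ 0.08046, RHS = 1 → fails
(1, 1): LHS = cos(1)² + sin(1)² = 1, RHS = 1 → holds
(1, 6): LHS = sin(1)² + cos(6)² ≈ 1.63, RHS = 1 → fails
(1, 7): LHS = cos(7)² + sin(1)² ≈ 1.276, RHS = 1 → fails
(4, 1): LHS = cos(1)² + sin(4)² ≈ 0.8647, RHS = 1 → fails
(4, 3): LHS = sin(4)² + cos(3)² ≈ 1.553, RHS = 1 → fails

1 of 6 pairs satisfies the claim.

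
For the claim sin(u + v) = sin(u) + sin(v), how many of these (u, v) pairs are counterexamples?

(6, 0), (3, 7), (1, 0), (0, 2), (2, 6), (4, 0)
2

Testing each pair:
(6, 0): LHS = sin(6) ≈ -0.2794, RHS = sin(6) ≈ -0.2794 → satisfies claim
(3, 7): LHS = sin(10) ≈ -0.544, RHS = sin(3) + sin(7) ≈ 0.7981 → counterexample
(1, 0): LHS = sin(1) ≈ 0.8415, RHS = sin(1) ≈ 0.8415 → satisfies claim
(0, 2): LHS = sin(2) ≈ 0.9093, RHS = sin(2) ≈ 0.9093 → satisfies claim
(2, 6): LHS = sin(8) ≈ 0.9894, RHS = sin(6) + sin(2) ≈ 0.6299 → counterexample
(4, 0): LHS = sin(4) ≈ -0.7568, RHS = sin(4) ≈ -0.7568 → satisfies claim

That makes 2 counterexamples.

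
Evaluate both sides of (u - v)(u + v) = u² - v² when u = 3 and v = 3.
LHS = (3 - 3)(3 + 3) = 0
RHS = 3² - 3² = 0

LHS = RHS: the two sides agree.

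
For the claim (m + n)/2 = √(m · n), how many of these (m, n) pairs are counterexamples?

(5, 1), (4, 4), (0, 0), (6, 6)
Testing each pair:
(5, 1): LHS = 3, RHS = √(5) ≈ 2.236 → counterexample
(4, 4): LHS = 4, RHS = 4 → satisfies claim
(0, 0): LHS = 0, RHS = 0 → satisfies claim
(6, 6): LHS = 6, RHS = 6 → satisfies claim

That makes 1 counterexample.

Answer: 1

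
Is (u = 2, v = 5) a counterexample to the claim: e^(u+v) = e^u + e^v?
Substituting u = 2, v = 5:
LHS = e^(2+5) = e^7 ≈ 1097
RHS = e^2 + e^5 ≈ 155.8

Since LHS ≠ RHS, this pair disproves the claim.

Answer: Yes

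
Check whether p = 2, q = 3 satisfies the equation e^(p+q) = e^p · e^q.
Holds

Substituting p = 2, q = 3:

LHS = e^(2+3) = e^5 ≈ 148.4
RHS = e^2 · e^3 = e^5 ≈ 148.4

LHS = RHS, so the equation holds at this point.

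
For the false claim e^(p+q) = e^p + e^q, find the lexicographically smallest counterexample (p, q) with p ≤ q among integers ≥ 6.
Substituting (6, 6) into the claim:
LHS = e^(6+6) = e^12 ≈ 162754.8
RHS = e^6 + e^6 = 2·e^6 ≈ 806.9

Since LHS ≠ RHS, this pair disproves the claim, and no lexicographically smaller pair (p ≤ q, integers ≥ 6) does.

For instance (8, 13) is also a counterexample (LHS = e^21 ≈ 1318815734.5, RHS = e^8 + e^13 ≈ 445394.3), but it's lexicographically larger.

Answer: (p, q) = (6, 6)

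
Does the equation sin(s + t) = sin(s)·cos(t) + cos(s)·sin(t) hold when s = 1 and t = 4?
Holds

Substituting s = 1, t = 4:

LHS = sin(1 + 4) = sin(5) ≈ -0.9589
RHS = sin(1)·cos(4) + cos(1)·sin(4) = sin(1)·cos(4) + sin(4)·cos(1) ≈ -0.9589

LHS = RHS, so the equation holds at this point.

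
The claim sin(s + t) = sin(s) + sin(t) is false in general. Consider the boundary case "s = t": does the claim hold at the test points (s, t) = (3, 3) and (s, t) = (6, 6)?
No, fails at both test points

At (3, 3): LHS = sin(6) ≈ -0.2794 ≠ RHS = 2·sin(3) ≈ 0.2822
At (6, 6): LHS = sin(12) ≈ -0.5366 ≠ RHS = 2·sin(6) ≈ -0.5588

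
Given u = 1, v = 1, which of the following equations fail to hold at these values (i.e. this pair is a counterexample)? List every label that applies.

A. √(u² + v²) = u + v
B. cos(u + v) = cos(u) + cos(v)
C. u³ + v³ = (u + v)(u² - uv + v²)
Evaluating each claim at the given values:
A. LHS = √(2) ≈ 1.414, RHS = 2 → fails here (LHS ≠ RHS)
B. LHS = cos(2) ≈ -0.4161, RHS = 2·cos(1) ≈ 1.081 → fails here (LHS ≠ RHS)
C. LHS = 2, RHS = 2 → holds here (LHS = RHS)

Answer: A, B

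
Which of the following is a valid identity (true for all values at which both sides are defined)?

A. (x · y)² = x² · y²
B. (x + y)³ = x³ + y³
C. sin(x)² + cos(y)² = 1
A

A: holds — e.g. at (1, 3), both sides equal 9.
B: fails at (4, 6) — LHS = 1000, RHS = 280.
C: fails at (1, 5) — LHS = cos(5)² + sin(1)² ≈ 0.7885, RHS = 1.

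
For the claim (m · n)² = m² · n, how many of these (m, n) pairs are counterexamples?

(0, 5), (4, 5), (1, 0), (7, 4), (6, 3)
3

Testing each pair:
(0, 5): LHS = 0, RHS = 0 → satisfies claim
(4, 5): LHS = 400, RHS = 80 → counterexample
(1, 0): LHS = 0, RHS = 0 → satisfies claim
(7, 4): LHS = 784, RHS = 196 → counterexample
(6, 3): LHS = 324, RHS = 108 → counterexample

That makes 3 counterexamples.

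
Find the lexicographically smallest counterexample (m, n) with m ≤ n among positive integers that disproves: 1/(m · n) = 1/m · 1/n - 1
(m, n) = (1, 1)

Substituting (1, 1) into the claim:
LHS = 1/(1 · 1) = 1
RHS = 1/1 · 1/1 - 1 = 0

Since LHS ≠ RHS, this pair disproves the claim, and no lexicographically smaller pair (m ≤ n, positive integers) does.

For instance (2, 3) is also a counterexample (LHS = 1/6, RHS = -5/6), but it's lexicographically larger.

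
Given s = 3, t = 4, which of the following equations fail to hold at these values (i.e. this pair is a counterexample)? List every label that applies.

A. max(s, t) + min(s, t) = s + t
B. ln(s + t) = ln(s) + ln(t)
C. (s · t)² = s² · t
B, C

Evaluating each claim at the given values:
A. LHS = 7, RHS = 7 → holds here (LHS = RHS)
B. LHS = ln(7) ≈ 1.946, RHS = ln(3) + ln(4) ≈ 2.485 → fails here (LHS ≠ RHS)
C. LHS = 144, RHS = 36 → fails here (LHS ≠ RHS)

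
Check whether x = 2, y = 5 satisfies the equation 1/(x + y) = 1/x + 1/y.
Fails

Substituting x = 2, y = 5:

LHS = 1/(2 + 5) = 1/7
RHS = 1/2 + 1/5 = 7/10

LHS ≠ RHS, so the equation does not hold at this point.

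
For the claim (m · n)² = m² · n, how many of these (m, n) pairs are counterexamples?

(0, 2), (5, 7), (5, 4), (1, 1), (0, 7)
2

Testing each pair:
(0, 2): LHS = 0, RHS = 0 → satisfies claim
(5, 7): LHS = 1225, RHS = 175 → counterexample
(5, 4): LHS = 400, RHS = 100 → counterexample
(1, 1): LHS = 1, RHS = 1 → satisfies claim
(0, 7): LHS = 0, RHS = 0 → satisfies claim

That makes 2 counterexamples.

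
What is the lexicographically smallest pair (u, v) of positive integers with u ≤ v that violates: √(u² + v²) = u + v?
(u, v) = (1, 1)

Substituting (1, 1) into the claim:
LHS = √(1² + 1²) = √(2) ≈ 1.414
RHS = 1 + 1 = 2

Since LHS ≠ RHS, this pair disproves the claim, and no lexicographically smaller pair (u ≤ v, positive integers) does.

For instance (1, 8) is also a counterexample (LHS = √(65) ≈ 8.062, RHS = 9), but it's lexicographically larger.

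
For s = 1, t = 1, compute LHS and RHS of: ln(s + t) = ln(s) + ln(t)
LHS = ln(1 + 1) = ln(2) ≈ 0.6931
RHS = ln(1) + ln(1) = 0

LHS ≠ RHS (they differ by about 0.6931), so the equation does not hold here.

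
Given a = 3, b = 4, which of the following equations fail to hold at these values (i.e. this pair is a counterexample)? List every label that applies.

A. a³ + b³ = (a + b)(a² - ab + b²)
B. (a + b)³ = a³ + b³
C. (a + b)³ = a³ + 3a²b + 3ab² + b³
B

Evaluating each claim at the given values:
A. LHS = 91, RHS = 91 → holds here (LHS = RHS)
B. LHS = 343, RHS = 91 → fails here (LHS ≠ RHS)
C. LHS = 343, RHS = 343 → holds here (LHS = RHS)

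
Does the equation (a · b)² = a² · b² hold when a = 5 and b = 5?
Holds

Substituting a = 5, b = 5:

LHS = (5 · 5)² = 625
RHS = 5² · 5² = 625

LHS = RHS, so the equation holds at this point.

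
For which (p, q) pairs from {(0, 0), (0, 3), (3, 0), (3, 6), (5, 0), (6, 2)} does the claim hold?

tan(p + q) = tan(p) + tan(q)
Testing each pair:
(0, 0): LHS = 0, RHS = 0 → holds
(0, 3): LHS = tan(3) ≈ -0.1425, RHS = tan(3) ≈ -0.1425 → holds
(3, 0): LHS = tan(3) ≈ -0.1425, RHS = tan(3) ≈ -0.1425 → holds
(3, 6): LHS = tan(9) ≈ -0.4523, RHS = tan(6) + tan(3) ≈ -0.4336 → fails
(5, 0): LHS = tan(5) ≈ -3.381, RHS = tan(5) ≈ -3.381 → holds
(6, 2): LHS = tan(8) ≈ -6.8, RHS = tan(2) + tan(6) ≈ -2.476 → fails

4 of 6 pairs satisfy the claim.

Answer: (0, 0), (0, 3), (3, 0), (5, 0)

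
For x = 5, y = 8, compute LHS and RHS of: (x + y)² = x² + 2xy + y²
LHS = (5 + 8)² = 169
RHS = 5² + 2·5·8 + 8² = 169

LHS = RHS: the two sides agree.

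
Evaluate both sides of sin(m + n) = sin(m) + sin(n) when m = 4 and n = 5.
LHS = sin(4 + 5) = sin(9) ≈ 0.4121
RHS = sin(4) + sin(5) ≈ -1.716

LHS ≠ RHS (they differ by about 2.128), so the equation does not hold here.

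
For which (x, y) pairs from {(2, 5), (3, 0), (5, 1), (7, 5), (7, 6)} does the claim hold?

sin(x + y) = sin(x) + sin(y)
(3, 0)

Testing each pair:
(2, 5): LHS = sin(7) ≈ 0.657, RHS = sin(5) + sin(2) ≈ -0.04963 → fails
(3, 0): LHS = sin(3) ≈ 0.1411, RHS = sin(3) ≈ 0.1411 → holds
(5, 1): LHS = sin(6) ≈ -0.2794, RHS = sin(5) + sin(1) ≈ -0.1175 → fails
(7, 5): LHS = sin(12) ≈ -0.5366, RHS = sin(5) + sin(7) ≈ -0.3019 → fails
(7, 6): LHS = sin(13) ≈ 0.4202, RHS = sin(6) + sin(7) ≈ 0.3776 → fails

1 of 5 pairs satisfies the claim.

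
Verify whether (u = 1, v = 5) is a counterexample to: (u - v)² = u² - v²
Yes

Substituting u = 1, v = 5:
LHS = (1 - 5)² = 16
RHS = 1² - 5² = -24

Since LHS ≠ RHS, this pair disproves the claim.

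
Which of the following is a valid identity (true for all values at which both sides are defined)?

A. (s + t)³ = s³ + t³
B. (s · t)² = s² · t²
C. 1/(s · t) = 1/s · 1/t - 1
A: fails at (3, 7) — LHS = 1000, RHS = 370.
B: holds — e.g. at (2, 2), both sides equal 16.
C: fails at (2, 3) — LHS = 1/6, RHS = -5/6.

Answer: B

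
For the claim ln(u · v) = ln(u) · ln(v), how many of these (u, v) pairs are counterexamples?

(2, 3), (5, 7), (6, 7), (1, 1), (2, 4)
4

Testing each pair:
(2, 3): LHS = ln(6) ≈ 1.792, RHS = ln(2)·ln(3) ≈ 0.7615 → counterexample
(5, 7): LHS = ln(35) ≈ 3.555, RHS = ln(5)·ln(7) ≈ 3.132 → counterexample
(6, 7): LHS = ln(42) ≈ 3.738, RHS = ln(6)·ln(7) ≈ 3.487 → counterexample
(1, 1): LHS = 0, RHS = 0 → satisfies claim
(2, 4): LHS = ln(8) ≈ 2.079, RHS = ln(2)·ln(4) ≈ 0.9609 → counterexample

That makes 4 counterexamples.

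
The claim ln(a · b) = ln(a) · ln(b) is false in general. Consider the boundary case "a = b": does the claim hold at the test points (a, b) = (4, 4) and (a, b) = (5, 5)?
At (4, 4): LHS = ln(16) ≈ 2.773 ≠ RHS = ln(4)² ≈ 1.922
At (5, 5): LHS = ln(25) ≈ 3.219 ≠ RHS = ln(5)² ≈ 2.59

Answer: No, fails at both test points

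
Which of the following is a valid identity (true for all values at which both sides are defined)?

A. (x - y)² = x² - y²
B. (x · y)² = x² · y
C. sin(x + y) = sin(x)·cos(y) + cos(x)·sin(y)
A: fails at (1, 4) — LHS = 9, RHS = -15.
B: fails at (3, 7) — LHS = 441, RHS = 63.
C: holds — e.g. at (2, 4), both sides equal sin(6) ≈ -0.2794.

Answer: C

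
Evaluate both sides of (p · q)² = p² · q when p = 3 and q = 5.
LHS = (3 · 5)² = 225
RHS = 3² · 5 = 45

LHS ≠ RHS, so the equation does not hold here.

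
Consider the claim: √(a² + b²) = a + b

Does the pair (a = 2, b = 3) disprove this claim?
Substituting a = 2, b = 3:
LHS = √(2² + 3²) = √(13) ≈ 3.606
RHS = 2 + 3 = 5

Since LHS ≠ RHS, this pair disproves the claim.

Answer: Yes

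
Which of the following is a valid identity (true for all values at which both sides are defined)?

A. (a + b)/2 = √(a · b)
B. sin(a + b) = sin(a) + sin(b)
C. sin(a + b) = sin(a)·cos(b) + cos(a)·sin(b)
A: fails at (4, 6) — LHS = 5, RHS = 2·√(6) ≈ 4.899.
B: fails at (1, 4) — LHS = sin(5) ≈ -0.9589, RHS = sin(4) + sin(1) ≈ 0.08467.
C: holds — e.g. at (4, 4), both sides equal sin(8) ≈ 0.9894.

Answer: C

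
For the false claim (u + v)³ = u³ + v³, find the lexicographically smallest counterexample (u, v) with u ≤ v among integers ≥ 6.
Substituting (6, 6) into the claim:
LHS = (6 + 6)³ = 1728
RHS = 6³ + 6³ = 432

Since LHS ≠ RHS, this pair disproves the claim, and no lexicographically smaller pair (u ≤ v, integers ≥ 6) does.

For instance (10, 12) is also a counterexample (LHS = 10648, RHS = 2728), but it's lexicographically larger.

Answer: (u, v) = (6, 6)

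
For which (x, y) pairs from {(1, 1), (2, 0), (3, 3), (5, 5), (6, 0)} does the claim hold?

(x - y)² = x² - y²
All pairs

Testing each pair:
(1, 1): LHS = 0, RHS = 0 → holds
(2, 0): LHS = 4, RHS = 4 → holds
(3, 3): LHS = 0, RHS = 0 → holds
(5, 5): LHS = 0, RHS = 0 → holds
(6, 0): LHS = 36, RHS = 36 → holds

Every pair satisfies the claim.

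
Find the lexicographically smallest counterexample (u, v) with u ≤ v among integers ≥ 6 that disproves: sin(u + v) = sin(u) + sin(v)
Substituting (6, 6) into the claim:
LHS = sin(6 + 6) = sin(12) ≈ -0.5366
RHS = sin(6) + sin(6) = 2·sin(6) ≈ -0.5588

Since LHS ≠ RHS, this pair disproves the claim, and no lexicographically smaller pair (u ≤ v, integers ≥ 6) does.

For instance (12, 12) is also a counterexample (LHS = sin(24) ≈ -0.9056, RHS = 2·sin(12) ≈ -1.073), but it's lexicographically larger.

Answer: (u, v) = (6, 6)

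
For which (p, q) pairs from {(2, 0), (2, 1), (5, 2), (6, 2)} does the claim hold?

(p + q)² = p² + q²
Testing each pair:
(2, 0): LHS = 4, RHS = 4 → holds
(2, 1): LHS = 9, RHS = 5 → fails
(5, 2): LHS = 49, RHS = 29 → fails
(6, 2): LHS = 64, RHS = 40 → fails

1 of 4 pairs satisfies the claim.

Answer: (2, 0)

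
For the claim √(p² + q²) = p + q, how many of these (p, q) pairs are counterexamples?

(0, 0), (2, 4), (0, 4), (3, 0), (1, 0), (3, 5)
2

Testing each pair:
(0, 0): LHS = 0, RHS = 0 → satisfies claim
(2, 4): LHS = 2·√(5) ≈ 4.472, RHS = 6 → counterexample
(0, 4): LHS = 4, RHS = 4 → satisfies claim
(3, 0): LHS = 3, RHS = 3 → satisfies claim
(1, 0): LHS = 1, RHS = 1 → satisfies claim
(3, 5): LHS = √(34) ≈ 5.831, RHS = 8 → counterexample

That makes 2 counterexamples.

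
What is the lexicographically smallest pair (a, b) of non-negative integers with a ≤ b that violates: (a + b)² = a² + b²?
At (0, 4): both sides equal 16, so it holds there.

Substituting (1, 1) into the claim:
LHS = (1 + 1)² = 4
RHS = 1² + 1² = 2

Since LHS ≠ RHS, this pair disproves the claim, and no lexicographically smaller pair (a ≤ b, non-negative integers) does.

For instance (3, 4) is also a counterexample (LHS = 49, RHS = 25), but it's lexicographically larger.

Answer: (a, b) = (1, 1)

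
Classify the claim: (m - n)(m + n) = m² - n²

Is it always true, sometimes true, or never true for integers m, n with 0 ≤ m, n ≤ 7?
Always true

The identity holds for every pair in the range. For instance at (m, n) = (7, 2): both sides equal 45.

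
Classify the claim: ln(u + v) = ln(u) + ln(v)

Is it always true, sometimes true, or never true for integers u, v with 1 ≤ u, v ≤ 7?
Sometimes true

It holds at (u, v) = (2, 2) (both sides equal ln(4) ≈ 1.386), but fails at (u, v) = (5, 4) (LHS = ln(9) ≈ 2.197, RHS = ln(4) + ln(5) ≈ 2.996).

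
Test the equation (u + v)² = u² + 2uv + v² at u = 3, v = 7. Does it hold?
Holds

Substituting u = 3, v = 7:

LHS = (3 + 7)² = 100
RHS = 3² + 2·3·7 + 7² = 100

LHS = RHS, so the equation holds at this point.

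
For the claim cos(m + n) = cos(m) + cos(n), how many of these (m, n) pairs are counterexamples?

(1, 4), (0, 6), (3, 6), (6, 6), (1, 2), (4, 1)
Testing each pair:
(1, 4): LHS = cos(5) ≈ 0.2837, RHS = cos(4) + cos(1) ≈ -0.1133 → counterexample
(0, 6): LHS = cos(6) ≈ 0.9602, RHS = cos(6) + 1 ≈ 1.96 → counterexample
(3, 6): LHS = cos(9) ≈ -0.9111, RHS = cos(3) + cos(6) ≈ -0.02982 → counterexample
(6, 6): LHS = cos(12) ≈ 0.8439, RHS = 2·cos(6) ≈ 1.92 → counterexample
(1, 2): LHS = cos(3) ≈ -0.99, RHS = cos(2) + cos(1) ≈ 0.1242 → counterexample
(4, 1): LHS = cos(5) ≈ 0.2837, RHS = cos(4) + cos(1) ≈ -0.1133 → counterexample

That makes 6 counterexamples.

Answer: 6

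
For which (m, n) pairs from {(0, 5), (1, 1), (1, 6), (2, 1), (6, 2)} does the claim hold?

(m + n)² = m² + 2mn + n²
All pairs

Testing each pair:
(0, 5): LHS = 25, RHS = 25 → holds
(1, 1): LHS = 4, RHS = 4 → holds
(1, 6): LHS = 49, RHS = 49 → holds
(2, 1): LHS = 9, RHS = 9 → holds
(6, 2): LHS = 64, RHS = 64 → holds

Every pair satisfies the claim.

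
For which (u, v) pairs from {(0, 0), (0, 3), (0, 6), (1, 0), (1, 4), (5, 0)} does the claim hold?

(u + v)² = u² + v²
Testing each pair:
(0, 0): LHS = 0, RHS = 0 → holds
(0, 3): LHS = 9, RHS = 9 → holds
(0, 6): LHS = 36, RHS = 36 → holds
(1, 0): LHS = 1, RHS = 1 → holds
(1, 4): LHS = 25, RHS = 17 → fails
(5, 0): LHS = 25, RHS = 25 → holds

5 of 6 pairs satisfy the claim.

Answer: (0, 0), (0, 3), (0, 6), (1, 0), (5, 0)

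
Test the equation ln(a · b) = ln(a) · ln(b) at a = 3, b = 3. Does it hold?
Fails

Substituting a = 3, b = 3:

LHS = ln(3 · 3) = ln(9) ≈ 2.197
RHS = ln(3) · ln(3) = ln(3)² ≈ 1.207

LHS ≠ RHS, so the equation does not hold at this point.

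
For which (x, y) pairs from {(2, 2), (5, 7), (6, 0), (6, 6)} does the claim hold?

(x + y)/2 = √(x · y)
Testing each pair:
(2, 2): LHS = 2, RHS = 2 → holds
(5, 7): LHS = 6, RHS = √(35) ≈ 5.916 → fails
(6, 0): LHS = 3, RHS = 0 → fails
(6, 6): LHS = 6, RHS = 6 → holds

2 of 4 pairs satisfy the claim.

Answer: (2, 2), (6, 6)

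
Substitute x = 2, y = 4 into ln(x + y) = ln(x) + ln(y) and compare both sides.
LHS = ln(2 + 4) = ln(6) ≈ 1.792
RHS = ln(2) + ln(4) ≈ 2.079

LHS ≠ RHS (they differ by about 0.2877), so the equation does not hold here.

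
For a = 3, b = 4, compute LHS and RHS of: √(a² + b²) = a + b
LHS = √(3² + 4²) = 5
RHS = 3 + 4 = 7

LHS ≠ RHS, so the equation does not hold here.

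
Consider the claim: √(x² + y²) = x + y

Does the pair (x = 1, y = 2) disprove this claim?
Yes

Substituting x = 1, y = 2:
LHS = √(1² + 2²) = √(5) ≈ 2.236
RHS = 1 + 2 = 3

Since LHS ≠ RHS, this pair disproves the claim.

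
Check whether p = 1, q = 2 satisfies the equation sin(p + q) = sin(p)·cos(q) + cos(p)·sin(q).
Substituting p = 1, q = 2:

LHS = sin(1 + 2) = sin(3) ≈ 0.1411
RHS = sin(1)·cos(2) + cos(1)·sin(2) = sin(1)·cos(2) + sin(2)·cos(1) ≈ 0.1411

LHS = RHS, so the equation holds at this point.

Answer: Holds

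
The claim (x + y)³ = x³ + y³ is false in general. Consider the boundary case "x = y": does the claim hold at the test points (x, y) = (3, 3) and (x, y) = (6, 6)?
At (3, 3): LHS = 216 ≠ RHS = 54
At (6, 6): LHS = 1728 ≠ RHS = 432

Answer: No, fails at both test points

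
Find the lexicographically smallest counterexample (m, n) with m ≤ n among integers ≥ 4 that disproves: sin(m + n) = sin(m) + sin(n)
Substituting (4, 4) into the claim:
LHS = sin(4 + 4) = sin(8) ≈ 0.9894
RHS = sin(4) + sin(4) = 2·sin(4) ≈ -1.514

Since LHS ≠ RHS, this pair disproves the claim, and no lexicographically smaller pair (m ≤ n, integers ≥ 4) does.

For instance (9, 9) is also a counterexample (LHS = sin(18) ≈ -0.751, RHS = 2·sin(9) ≈ 0.8242), but it's lexicographically larger.

Answer: (m, n) = (4, 4)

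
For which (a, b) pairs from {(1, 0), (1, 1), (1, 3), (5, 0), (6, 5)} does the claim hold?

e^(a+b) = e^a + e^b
Testing each pair:
(1, 0): LHS = e ≈ 2.718, RHS = 1 + e ≈ 3.718 → fails
(1, 1): LHS = e^2 ≈ 7.389, RHS = 2·e ≈ 5.437 → fails
(1, 3): LHS = e^4 ≈ 54.6, RHS = e + e^3 ≈ 22.8 → fails
(5, 0): LHS = e^5 ≈ 148.4, RHS = 1 + e^5 ≈ 149.4 → fails
(6, 5): LHS = e^11 ≈ 59874.1, RHS = e^5 + e^6 ≈ 551.8 → fails

No pair satisfies the claim.

Answer: None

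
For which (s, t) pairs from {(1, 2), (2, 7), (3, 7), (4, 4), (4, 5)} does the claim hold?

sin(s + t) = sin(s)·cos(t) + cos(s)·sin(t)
All pairs

Testing each pair:
(1, 2): LHS = sin(3) ≈ 0.1411, RHS = sin(1)·cos(2) + sin(2)·cos(1) ≈ 0.1411 → holds
(2, 7): LHS = sin(9) ≈ 0.4121, RHS = sin(7)·cos(2) + sin(2)·cos(7) ≈ 0.4121 → holds
(3, 7): LHS = sin(10) ≈ -0.544, RHS = sin(7)·cos(3) + sin(3)·cos(7) ≈ -0.544 → holds
(4, 4): LHS = sin(8) ≈ 0.9894, RHS = 2·sin(4)·cos(4) ≈ 0.9894 → holds
(4, 5): LHS = sin(9) ≈ 0.4121, RHS = sin(4)·cos(5) + sin(5)·cos(4) ≈ 0.4121 → holds

Every pair satisfies the claim.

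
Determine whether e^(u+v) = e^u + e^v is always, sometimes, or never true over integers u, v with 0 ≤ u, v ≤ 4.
The claim fails for every pair in the range. For instance at (u, v) = (4, 1): LHS = e^5 ≈ 148.4, RHS = e + e^4 ≈ 57.32.

Answer: Never true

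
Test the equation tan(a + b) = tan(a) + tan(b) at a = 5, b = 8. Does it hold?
Substituting a = 5, b = 8:

LHS = tan(5 + 8) = tan(13) ≈ 0.463
RHS = tan(5) + tan(8) ≈ -10.18

LHS ≠ RHS, so the equation does not hold at this point.

Answer: Fails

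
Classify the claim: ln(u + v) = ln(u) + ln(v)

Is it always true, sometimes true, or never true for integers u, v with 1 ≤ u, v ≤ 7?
Sometimes true

It holds at (u, v) = (2, 2) (both sides equal ln(4) ≈ 1.386), but fails at (u, v) = (6, 5) (LHS = ln(11) ≈ 2.398, RHS = ln(5) + ln(6) ≈ 3.401).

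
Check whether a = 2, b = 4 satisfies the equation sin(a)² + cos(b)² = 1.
Fails

Substituting a = 2, b = 4:

LHS = sin(2)² + cos(4)² ≈ 1.254
RHS = 1

LHS ≠ RHS, so the equation does not hold at this point.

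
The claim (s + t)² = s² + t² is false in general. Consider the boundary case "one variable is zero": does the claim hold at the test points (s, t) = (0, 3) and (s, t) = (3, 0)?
Yes, holds at both test points

At (0, 3): LHS = 9, RHS = 9 → equal
At (3, 0): LHS = 9, RHS = 9 → equal

So the claim does hold at both of these boundary points, even though it is not an identity.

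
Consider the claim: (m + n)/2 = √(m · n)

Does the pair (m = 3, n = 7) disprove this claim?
Yes

Substituting m = 3, n = 7:
LHS = (3 + 7)/2 = 5
RHS = √(3 · 7) = √(21) ≈ 4.583

Since LHS ≠ RHS, this pair disproves the claim.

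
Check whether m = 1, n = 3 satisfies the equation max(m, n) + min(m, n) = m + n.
Substituting m = 1, n = 3:

LHS = max(1, 3) + min(1, 3) = 4
RHS = 1 + 3 = 4

LHS = RHS, so the equation holds at this point.

Answer: Holds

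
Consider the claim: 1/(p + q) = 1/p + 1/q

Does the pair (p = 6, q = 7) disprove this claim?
Substituting p = 6, q = 7:
LHS = 1/(6 + 7) = 1/13
RHS = 1/6 + 1/7 = 13/42

Since LHS ≠ RHS, this pair disproves the claim.

Answer: Yes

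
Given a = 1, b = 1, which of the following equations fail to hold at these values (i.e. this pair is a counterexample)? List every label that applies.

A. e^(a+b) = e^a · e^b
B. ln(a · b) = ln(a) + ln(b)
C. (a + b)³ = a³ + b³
Evaluating each claim at the given values:
A. LHS = e^2 ≈ 7.389, RHS = e^2 ≈ 7.389 → holds here (LHS = RHS)
B. LHS = 0, RHS = 0 → holds here (LHS = RHS)
C. LHS = 8, RHS = 2 → fails here (LHS ≠ RHS)

Answer: C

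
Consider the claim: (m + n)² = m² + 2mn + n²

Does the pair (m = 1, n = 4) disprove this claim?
No

Substituting m = 1, n = 4:
LHS = (1 + 4)² = 25
RHS = 1² + 2·1·4 + 4² = 25

The sides agree, so this pair does not disprove the claim.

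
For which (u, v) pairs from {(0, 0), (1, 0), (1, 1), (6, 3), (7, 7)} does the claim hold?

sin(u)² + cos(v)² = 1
(0, 0), (1, 1), (7, 7)

Testing each pair:
(0, 0): LHS = 1, RHS = 1 → holds
(1, 0): LHS = sin(1)² + 1 ≈ 1.708, RHS = 1 → fails
(1, 1): LHS = cos(1)² + sin(1)² = 1, RHS = 1 → holds
(6, 3): LHS = sin(6)² + cos(3)² ≈ 1.058, RHS = 1 → fails
(7, 7): LHS = sin(7)² + cos(7)² = 1, RHS = 1 → holds

3 of 5 pairs satisfy the claim.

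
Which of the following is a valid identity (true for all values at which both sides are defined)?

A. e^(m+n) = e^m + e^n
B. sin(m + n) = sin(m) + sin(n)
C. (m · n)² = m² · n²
A: fails at (3, 5) — LHS = e^8 ≈ 2981, RHS = e^3 + e^5 ≈ 168.5.
B: fails at (3, 4) — LHS = sin(7) ≈ 0.657, RHS = sin(4) + sin(3) ≈ -0.6157.
C: holds — e.g. at (3, 7), both sides equal 441.

Answer: C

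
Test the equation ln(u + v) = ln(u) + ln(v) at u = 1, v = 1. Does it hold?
Substituting u = 1, v = 1:

LHS = ln(1 + 1) = ln(2) ≈ 0.6931
RHS = ln(1) + ln(1) = 0

LHS ≠ RHS, so the equation does not hold at this point.

Answer: Fails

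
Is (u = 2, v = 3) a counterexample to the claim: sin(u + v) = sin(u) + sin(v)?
Yes

Substituting u = 2, v = 3:
LHS = sin(2 + 3) = sin(5) ≈ -0.9589
RHS = sin(2) + sin(3) ≈ 1.05

Since LHS ≠ RHS, this pair disproves the claim.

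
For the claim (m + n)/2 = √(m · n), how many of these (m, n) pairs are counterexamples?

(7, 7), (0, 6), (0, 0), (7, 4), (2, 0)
3

Testing each pair:
(7, 7): LHS = 7, RHS = 7 → satisfies claim
(0, 6): LHS = 3, RHS = 0 → counterexample
(0, 0): LHS = 0, RHS = 0 → satisfies claim
(7, 4): LHS = 11/2, RHS = 2·√(7) ≈ 5.292 → counterexample
(2, 0): LHS = 1, RHS = 0 → counterexample

That makes 3 counterexamples.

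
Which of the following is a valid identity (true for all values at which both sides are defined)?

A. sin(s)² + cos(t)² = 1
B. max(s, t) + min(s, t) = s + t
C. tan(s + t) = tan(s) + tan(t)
B

A: fails at (1, 2) — LHS = cos(2)² + sin(1)² ≈ 0.8813, RHS = 1.
B: holds — e.g. at (1, 1), both sides equal 2.
C: fails at (2, 3) — LHS = tan(5) ≈ -3.381, RHS = tan(2) + tan(3) ≈ -2.328.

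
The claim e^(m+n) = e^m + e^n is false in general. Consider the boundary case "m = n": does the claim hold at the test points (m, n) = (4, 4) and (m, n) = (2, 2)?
No, fails at both test points

At (4, 4): LHS = e^8 ≈ 2981 ≠ RHS = 2·e^4 ≈ 109.2
At (2, 2): LHS = e^4 ≈ 54.6 ≠ RHS = 2·e^2 ≈ 14.78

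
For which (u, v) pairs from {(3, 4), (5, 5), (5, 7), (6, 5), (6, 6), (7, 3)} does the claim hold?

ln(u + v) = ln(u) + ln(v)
Testing each pair:
(3, 4): LHS = ln(7) ≈ 1.946, RHS = ln(3) + ln(4) ≈ 2.485 → fails
(5, 5): LHS = ln(10) ≈ 2.303, RHS = 2·ln(5) ≈ 3.219 → fails
(5, 7): LHS = ln(12) ≈ 2.485, RHS = ln(5) + ln(7) ≈ 3.555 → fails
(6, 5): LHS = ln(11) ≈ 2.398, RHS = ln(5) + ln(6) ≈ 3.401 → fails
(6, 6): LHS = ln(12) ≈ 2.485, RHS = 2·ln(6) ≈ 3.584 → fails
(7, 3): LHS = ln(10) ≈ 2.303, RHS = ln(3) + ln(7) ≈ 3.045 → fails

No pair satisfies the claim.

Answer: None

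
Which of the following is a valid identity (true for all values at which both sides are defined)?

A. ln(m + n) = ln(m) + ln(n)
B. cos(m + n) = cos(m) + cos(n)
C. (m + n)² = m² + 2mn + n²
C

A: fails at (1, 3) — LHS = ln(4) ≈ 1.386, RHS = ln(3) ≈ 1.099.
B: fails at (0, 1) — LHS = cos(1) ≈ 0.5403, RHS = cos(1) + 1 ≈ 1.54.
C: holds — e.g. at (3, 4), both sides equal 49.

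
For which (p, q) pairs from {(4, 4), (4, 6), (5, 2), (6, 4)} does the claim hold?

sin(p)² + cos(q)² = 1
Testing each pair:
(4, 4): LHS = cos(4)² + sin(4)² = 1, RHS = 1 → holds
(4, 6): LHS = sin(4)² + cos(6)² ≈ 1.495, RHS = 1 → fails
(5, 2): LHS = cos(2)² + sin(5)² ≈ 1.093, RHS = 1 → fails
(6, 4): LHS = sin(6)² + cos(4)² ≈ 0.5053, RHS = 1 → fails

1 of 4 pairs satisfies the claim.

Answer: (4, 4)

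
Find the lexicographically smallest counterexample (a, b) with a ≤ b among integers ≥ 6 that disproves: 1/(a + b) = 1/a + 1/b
(a, b) = (6, 6)

Substituting (6, 6) into the claim:
LHS = 1/(6 + 6) = 1/12
RHS = 1/6 + 1/6 = 1/3

Since LHS ≠ RHS, this pair disproves the claim, and no lexicographically smaller pair (a ≤ b, integers ≥ 6) does.

For instance (8, 12) is also a counterexample (LHS = 1/20, RHS = 5/24), but it's lexicographically larger.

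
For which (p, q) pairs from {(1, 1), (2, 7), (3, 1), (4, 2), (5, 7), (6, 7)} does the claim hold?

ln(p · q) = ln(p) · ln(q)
Testing each pair:
(1, 1): LHS = 0, RHS = 0 → holds
(2, 7): LHS = ln(14) ≈ 2.639, RHS = ln(2)·ln(7) ≈ 1.349 → fails
(3, 1): LHS = ln(3) ≈ 1.099, RHS = 0 → fails
(4, 2): LHS = ln(8) ≈ 2.079, RHS = ln(2)·ln(4) ≈ 0.9609 → fails
(5, 7): LHS = ln(35) ≈ 3.555, RHS = ln(5)·ln(7) ≈ 3.132 → fails
(6, 7): LHS = ln(42) ≈ 3.738, RHS = ln(6)·ln(7) ≈ 3.487 → fails

1 of 6 pairs satisfies the claim.

Answer: (1, 1)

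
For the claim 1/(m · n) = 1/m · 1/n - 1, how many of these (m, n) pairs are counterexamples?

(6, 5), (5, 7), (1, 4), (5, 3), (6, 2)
Testing each pair:
(6, 5): LHS = 1/30, RHS = -29/30 → counterexample
(5, 7): LHS = 1/35, RHS = -34/35 → counterexample
(1, 4): LHS = 1/4, RHS = -3/4 → counterexample
(5, 3): LHS = 1/15, RHS = -14/15 → counterexample
(6, 2): LHS = 1/12, RHS = -11/12 → counterexample

That makes 5 counterexamples.

Answer: 5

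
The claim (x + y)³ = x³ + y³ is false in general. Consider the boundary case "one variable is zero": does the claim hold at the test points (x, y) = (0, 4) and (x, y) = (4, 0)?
Yes, holds at both test points

At (0, 4): LHS = 64, RHS = 64 → equal
At (4, 0): LHS = 64, RHS = 64 → equal

So the claim does hold at both of these boundary points, even though it is not an identity.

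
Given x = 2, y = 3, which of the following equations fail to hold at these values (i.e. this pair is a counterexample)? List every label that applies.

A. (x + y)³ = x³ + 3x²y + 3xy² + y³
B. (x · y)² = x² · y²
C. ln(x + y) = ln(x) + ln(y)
Evaluating each claim at the given values:
A. LHS = 125, RHS = 125 → holds here (LHS = RHS)
B. LHS = 36, RHS = 36 → holds here (LHS = RHS)
C. LHS = ln(5) ≈ 1.609, RHS = ln(2) + ln(3) ≈ 1.792 → fails here (LHS ≠ RHS)

Answer: C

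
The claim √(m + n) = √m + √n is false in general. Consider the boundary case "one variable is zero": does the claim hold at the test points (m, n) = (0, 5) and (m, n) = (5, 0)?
Yes, holds at both test points

At (0, 5): LHS = √(5) ≈ 2.236, RHS = √(5) ≈ 2.236 → equal
At (5, 0): LHS = √(5) ≈ 2.236, RHS = √(5) ≈ 2.236 → equal

So the claim does hold at both of these boundary points, even though it is not an identity.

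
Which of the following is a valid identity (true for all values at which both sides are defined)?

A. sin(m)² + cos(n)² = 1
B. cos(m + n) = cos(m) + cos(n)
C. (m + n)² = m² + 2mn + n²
A: fails at (1, 4) — LHS = cos(4)² + sin(1)² ≈ 1.135, RHS = 1.
B: fails at (2, 2) — LHS = cos(4) ≈ -0.6536, RHS = 2·cos(2) ≈ -0.8323.
C: holds — e.g. at (3, 4), both sides equal 49.

Answer: C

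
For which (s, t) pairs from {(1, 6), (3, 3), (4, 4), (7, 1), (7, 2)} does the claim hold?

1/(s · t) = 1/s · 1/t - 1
Testing each pair:
(1, 6): LHS = 1/6, RHS = -5/6 → fails
(3, 3): LHS = 1/9, RHS = -8/9 → fails
(4, 4): LHS = 1/16, RHS = -15/16 → fails
(7, 1): LHS = 1/7, RHS = -6/7 → fails
(7, 2): LHS = 1/14, RHS = -13/14 → fails

No pair satisfies the claim.

Answer: None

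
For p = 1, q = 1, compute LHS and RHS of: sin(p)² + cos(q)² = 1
LHS = sin(1)² + cos(1)² = 1
RHS = 1

LHS = RHS: the two sides agree.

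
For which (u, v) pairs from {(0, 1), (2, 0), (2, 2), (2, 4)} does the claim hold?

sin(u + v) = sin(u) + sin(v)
(0, 1), (2, 0)

Testing each pair:
(0, 1): LHS = sin(1) ≈ 0.8415, RHS = sin(1) ≈ 0.8415 → holds
(2, 0): LHS = sin(2) ≈ 0.9093, RHS = sin(2) ≈ 0.9093 → holds
(2, 2): LHS = sin(4) ≈ -0.7568, RHS = 2·sin(2) ≈ 1.819 → fails
(2, 4): LHS = sin(6) ≈ -0.2794, RHS = sin(4) + sin(2) ≈ 0.1525 → fails

2 of 4 pairs satisfy the claim.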